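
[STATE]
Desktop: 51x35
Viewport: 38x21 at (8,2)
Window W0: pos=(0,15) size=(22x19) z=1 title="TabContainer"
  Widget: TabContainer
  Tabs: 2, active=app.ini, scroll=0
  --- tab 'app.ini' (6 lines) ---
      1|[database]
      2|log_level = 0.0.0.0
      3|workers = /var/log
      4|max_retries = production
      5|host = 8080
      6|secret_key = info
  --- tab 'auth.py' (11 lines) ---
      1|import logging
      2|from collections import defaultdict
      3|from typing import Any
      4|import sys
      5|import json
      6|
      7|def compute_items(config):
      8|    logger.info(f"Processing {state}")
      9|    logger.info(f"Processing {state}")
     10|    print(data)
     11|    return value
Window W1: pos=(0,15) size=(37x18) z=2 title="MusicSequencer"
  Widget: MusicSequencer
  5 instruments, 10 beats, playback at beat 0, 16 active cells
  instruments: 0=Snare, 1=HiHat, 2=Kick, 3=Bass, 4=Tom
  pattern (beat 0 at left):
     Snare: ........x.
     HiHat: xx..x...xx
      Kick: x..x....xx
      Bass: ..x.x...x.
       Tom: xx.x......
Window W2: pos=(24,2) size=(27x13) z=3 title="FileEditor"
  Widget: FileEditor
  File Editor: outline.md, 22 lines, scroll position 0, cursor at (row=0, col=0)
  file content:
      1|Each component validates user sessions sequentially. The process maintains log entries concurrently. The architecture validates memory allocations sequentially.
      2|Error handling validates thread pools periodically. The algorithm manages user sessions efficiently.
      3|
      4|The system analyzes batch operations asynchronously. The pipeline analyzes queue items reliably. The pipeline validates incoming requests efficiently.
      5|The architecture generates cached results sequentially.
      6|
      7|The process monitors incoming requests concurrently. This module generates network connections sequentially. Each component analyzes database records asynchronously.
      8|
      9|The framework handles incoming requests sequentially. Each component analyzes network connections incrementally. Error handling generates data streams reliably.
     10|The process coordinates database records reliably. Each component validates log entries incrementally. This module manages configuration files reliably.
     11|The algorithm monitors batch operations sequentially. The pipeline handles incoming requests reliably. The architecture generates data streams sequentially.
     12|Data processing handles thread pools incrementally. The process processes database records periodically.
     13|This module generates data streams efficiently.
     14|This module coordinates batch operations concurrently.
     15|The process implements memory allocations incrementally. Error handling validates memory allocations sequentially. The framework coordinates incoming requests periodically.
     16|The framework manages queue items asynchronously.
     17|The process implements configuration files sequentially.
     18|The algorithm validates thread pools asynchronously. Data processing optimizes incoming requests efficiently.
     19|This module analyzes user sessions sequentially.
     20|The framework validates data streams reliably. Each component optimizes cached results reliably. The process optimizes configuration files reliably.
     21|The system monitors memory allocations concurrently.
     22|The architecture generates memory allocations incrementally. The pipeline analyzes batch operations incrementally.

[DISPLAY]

                ┏━━━━━━━━━━━━━━━━━━━━━
                ┃ FileEditor          
                ┠─────────────────────
                ┃█ach component valida
                ┃Error handling valida
                ┃                     
                ┃The system analyzes b
                ┃The architecture gene
                ┃                     
                ┃The process monitors 
                ┃                     
                ┃The framework handles
                ┗━━━━━━━━━━━━━━━━━━━━━
━━━━━━━━━━━━━━━━━━━━━━━━━━━━┓         
equencer                    ┃         
────────────────────────────┨         
123456789                   ┃         
·······█·                   ┃         
█··█···██                   ┃         
··█····██                   ┃         
·█·█···█·                   ┃         


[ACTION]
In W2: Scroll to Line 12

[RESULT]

                ┏━━━━━━━━━━━━━━━━━━━━━
                ┃ FileEditor          
                ┠─────────────────────
                ┃Data processing handl
                ┃This module generates
                ┃This module coordinat
                ┃The process implement
                ┃The framework manages
                ┃The process implement
                ┃The algorithm validat
                ┃This module analyzes 
                ┃The framework validat
                ┗━━━━━━━━━━━━━━━━━━━━━
━━━━━━━━━━━━━━━━━━━━━━━━━━━━┓         
equencer                    ┃         
────────────────────────────┨         
123456789                   ┃         
·······█·                   ┃         
█··█···██                   ┃         
··█····██                   ┃         
·█·█···█·                   ┃         


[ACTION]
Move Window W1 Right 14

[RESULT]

                ┏━━━━━━━━━━━━━━━━━━━━━
                ┃ FileEditor          
                ┠─────────────────────
                ┃Data processing handl
                ┃This module generates
                ┃This module coordinat
                ┃The process implement
                ┃The framework manages
                ┃The process implement
                ┃The algorithm validat
                ┃This module analyzes 
                ┃The framework validat
                ┗━━━━━━━━━━━━━━━━━━━━━
━━━━━━┏━━━━━━━━━━━━━━━━━━━━━━━━━━━━━━━
tainer┃ MusicSequencer                
──────┠───────────────────────────────
i]│ au┃      ▼123456789               
──────┃ Snare········█·               
se]   ┃ HiHat██··█···██               
el = 0┃  Kick█··█····██               
 = /va┃  Bass··█·█···█·               


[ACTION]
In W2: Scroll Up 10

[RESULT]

                ┏━━━━━━━━━━━━━━━━━━━━━
                ┃ FileEditor          
                ┠─────────────────────
                ┃Error handling valida
                ┃                     
                ┃The system analyzes b
                ┃The architecture gene
                ┃                     
                ┃The process monitors 
                ┃                     
                ┃The framework handles
                ┃The process coordinat
                ┗━━━━━━━━━━━━━━━━━━━━━
━━━━━━┏━━━━━━━━━━━━━━━━━━━━━━━━━━━━━━━
tainer┃ MusicSequencer                
──────┠───────────────────────────────
i]│ au┃      ▼123456789               
──────┃ Snare········█·               
se]   ┃ HiHat██··█···██               
el = 0┃  Kick█··█····██               
 = /va┃  Bass··█·█···█·               


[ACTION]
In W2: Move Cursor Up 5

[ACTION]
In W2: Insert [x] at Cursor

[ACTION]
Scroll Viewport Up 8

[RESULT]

                                      
                                      
                ┏━━━━━━━━━━━━━━━━━━━━━
                ┃ FileEditor          
                ┠─────────────────────
                ┃Error handling valida
                ┃                     
                ┃The system analyzes b
                ┃The architecture gene
                ┃                     
                ┃The process monitors 
                ┃                     
                ┃The framework handles
                ┃The process coordinat
                ┗━━━━━━━━━━━━━━━━━━━━━
━━━━━━┏━━━━━━━━━━━━━━━━━━━━━━━━━━━━━━━
tainer┃ MusicSequencer                
──────┠───────────────────────────────
i]│ au┃      ▼123456789               
──────┃ Snare········█·               
se]   ┃ HiHat██··█···██               


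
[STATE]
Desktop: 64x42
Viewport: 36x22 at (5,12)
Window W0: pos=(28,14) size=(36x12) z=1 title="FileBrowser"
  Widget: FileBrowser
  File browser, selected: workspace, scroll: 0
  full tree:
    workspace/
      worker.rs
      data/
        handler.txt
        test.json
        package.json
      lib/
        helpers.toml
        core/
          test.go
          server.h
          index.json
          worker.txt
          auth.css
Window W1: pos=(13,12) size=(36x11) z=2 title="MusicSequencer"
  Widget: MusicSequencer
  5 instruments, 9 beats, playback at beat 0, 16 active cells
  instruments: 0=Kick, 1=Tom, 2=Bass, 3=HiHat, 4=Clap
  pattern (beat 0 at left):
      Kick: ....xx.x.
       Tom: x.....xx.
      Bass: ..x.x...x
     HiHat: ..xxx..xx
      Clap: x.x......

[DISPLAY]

        ┏━━━━━━━━━━━━━━━━━━━━━━━━━━━
        ┃ MusicSequencer            
        ┠───────────────────────────
        ┃      ▼12345678            
        ┃  Kick····██·█·            
        ┃   Tom█·····██·            
        ┃  Bass··█·█···█            
        ┃ HiHat··███··██            
        ┃  Clap█·█······            
        ┃                           
        ┗━━━━━━━━━━━━━━━━━━━━━━━━━━━
                       ┃            
                       ┃            
                       ┗━━━━━━━━━━━━
                                    
                                    
                                    
                                    
                                    
                                    
                                    
                                    


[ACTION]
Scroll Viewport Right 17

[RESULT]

━━━━━━━━━━━━━━━━━━━━━━━━━━┓         
quencer                   ┃         
──────────────────────────┨━━━━━━━━━
2345678                   ┃         
··██·█·                   ┃─────────
····██·                   ┃         
█·█···█                   ┃         
███··██                   ┃         
█······                   ┃         
                          ┃         
━━━━━━━━━━━━━━━━━━━━━━━━━━┛         
      ┃                             
      ┃                             
      ┗━━━━━━━━━━━━━━━━━━━━━━━━━━━━━
                                    
                                    
                                    
                                    
                                    
                                    
                                    
                                    


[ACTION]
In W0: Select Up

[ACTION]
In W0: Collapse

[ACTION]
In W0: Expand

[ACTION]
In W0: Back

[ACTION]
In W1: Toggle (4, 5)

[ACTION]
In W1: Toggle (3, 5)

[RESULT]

━━━━━━━━━━━━━━━━━━━━━━━━━━┓         
quencer                   ┃         
──────────────────────────┨━━━━━━━━━
2345678                   ┃         
··██·█·                   ┃─────────
····██·                   ┃         
█·█···█                   ┃         
████·██                   ┃         
█··█···                   ┃         
                          ┃         
━━━━━━━━━━━━━━━━━━━━━━━━━━┛         
      ┃                             
      ┃                             
      ┗━━━━━━━━━━━━━━━━━━━━━━━━━━━━━
                                    
                                    
                                    
                                    
                                    
                                    
                                    
                                    


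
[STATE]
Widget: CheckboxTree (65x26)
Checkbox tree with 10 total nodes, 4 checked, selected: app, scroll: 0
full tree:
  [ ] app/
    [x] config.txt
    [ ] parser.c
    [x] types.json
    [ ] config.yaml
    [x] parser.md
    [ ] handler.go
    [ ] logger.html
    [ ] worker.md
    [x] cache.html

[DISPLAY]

>[-] app/                                                        
   [x] config.txt                                                
   [ ] parser.c                                                  
   [x] types.json                                                
   [ ] config.yaml                                               
   [x] parser.md                                                 
   [ ] handler.go                                                
   [ ] logger.html                                               
   [ ] worker.md                                                 
   [x] cache.html                                                
                                                                 
                                                                 
                                                                 
                                                                 
                                                                 
                                                                 
                                                                 
                                                                 
                                                                 
                                                                 
                                                                 
                                                                 
                                                                 
                                                                 
                                                                 
                                                                 


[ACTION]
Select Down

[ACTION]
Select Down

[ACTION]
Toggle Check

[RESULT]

 [-] app/                                                        
   [x] config.txt                                                
>  [x] parser.c                                                  
   [x] types.json                                                
   [ ] config.yaml                                               
   [x] parser.md                                                 
   [ ] handler.go                                                
   [ ] logger.html                                               
   [ ] worker.md                                                 
   [x] cache.html                                                
                                                                 
                                                                 
                                                                 
                                                                 
                                                                 
                                                                 
                                                                 
                                                                 
                                                                 
                                                                 
                                                                 
                                                                 
                                                                 
                                                                 
                                                                 
                                                                 


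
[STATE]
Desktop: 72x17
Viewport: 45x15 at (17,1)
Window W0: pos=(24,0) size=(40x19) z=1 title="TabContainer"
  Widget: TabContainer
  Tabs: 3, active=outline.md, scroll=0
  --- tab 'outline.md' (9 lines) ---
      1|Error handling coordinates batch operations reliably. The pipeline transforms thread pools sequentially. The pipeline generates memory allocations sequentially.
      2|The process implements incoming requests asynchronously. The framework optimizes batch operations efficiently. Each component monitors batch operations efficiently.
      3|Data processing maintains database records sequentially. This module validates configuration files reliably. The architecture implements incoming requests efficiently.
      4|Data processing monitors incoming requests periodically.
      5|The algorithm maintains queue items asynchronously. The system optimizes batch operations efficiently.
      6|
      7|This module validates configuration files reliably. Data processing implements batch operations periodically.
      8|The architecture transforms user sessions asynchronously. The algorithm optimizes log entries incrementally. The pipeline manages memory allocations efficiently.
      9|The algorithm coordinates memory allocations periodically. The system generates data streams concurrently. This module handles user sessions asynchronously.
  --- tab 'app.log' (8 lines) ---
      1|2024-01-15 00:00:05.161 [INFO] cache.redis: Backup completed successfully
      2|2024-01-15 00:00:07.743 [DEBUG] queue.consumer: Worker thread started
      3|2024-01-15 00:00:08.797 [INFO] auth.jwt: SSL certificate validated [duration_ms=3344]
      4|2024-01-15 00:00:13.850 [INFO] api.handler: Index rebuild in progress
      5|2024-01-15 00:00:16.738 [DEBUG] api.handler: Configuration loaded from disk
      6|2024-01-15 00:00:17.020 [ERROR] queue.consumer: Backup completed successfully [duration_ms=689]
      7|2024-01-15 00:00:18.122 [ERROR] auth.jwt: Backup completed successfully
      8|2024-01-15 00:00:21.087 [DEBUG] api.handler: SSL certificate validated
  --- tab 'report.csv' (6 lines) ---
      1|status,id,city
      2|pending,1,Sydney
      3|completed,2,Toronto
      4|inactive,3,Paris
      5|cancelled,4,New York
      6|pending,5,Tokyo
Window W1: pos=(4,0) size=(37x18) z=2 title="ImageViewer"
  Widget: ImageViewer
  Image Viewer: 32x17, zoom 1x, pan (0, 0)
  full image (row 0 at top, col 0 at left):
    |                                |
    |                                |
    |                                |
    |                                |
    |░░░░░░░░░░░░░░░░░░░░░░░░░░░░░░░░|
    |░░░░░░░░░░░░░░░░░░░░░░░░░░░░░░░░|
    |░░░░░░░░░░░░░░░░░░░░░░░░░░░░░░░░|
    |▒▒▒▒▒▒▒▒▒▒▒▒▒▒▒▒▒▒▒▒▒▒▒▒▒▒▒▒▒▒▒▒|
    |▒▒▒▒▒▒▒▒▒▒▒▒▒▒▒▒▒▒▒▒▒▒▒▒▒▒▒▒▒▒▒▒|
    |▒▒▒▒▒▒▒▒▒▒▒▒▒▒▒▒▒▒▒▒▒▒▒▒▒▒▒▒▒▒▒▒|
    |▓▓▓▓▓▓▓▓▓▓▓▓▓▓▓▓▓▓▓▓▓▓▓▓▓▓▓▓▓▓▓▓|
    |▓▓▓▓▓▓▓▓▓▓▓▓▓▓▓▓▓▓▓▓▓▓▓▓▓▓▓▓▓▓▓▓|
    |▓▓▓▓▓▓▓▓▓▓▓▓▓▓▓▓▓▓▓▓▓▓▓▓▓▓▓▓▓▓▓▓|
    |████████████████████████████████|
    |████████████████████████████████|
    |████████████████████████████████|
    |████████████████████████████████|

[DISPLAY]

                       ┃                     
───────────────────────┨─────────────────────
                       ┃p.log │ report.csv   
                       ┃─────────────────────
                       ┃oordinates batch oper
                       ┃ements incoming reque
░░░░░░░░░░░░░░░░░░░░   ┃maintains database re
░░░░░░░░░░░░░░░░░░░░   ┃monitors incoming req
░░░░░░░░░░░░░░░░░░░░   ┃intains queue items a
▒▒▒▒▒▒▒▒▒▒▒▒▒▒▒▒▒▒▒▒   ┃                     
▒▒▒▒▒▒▒▒▒▒▒▒▒▒▒▒▒▒▒▒   ┃dates configuration f
▒▒▒▒▒▒▒▒▒▒▒▒▒▒▒▒▒▒▒▒   ┃ transforms user sess
▓▓▓▓▓▓▓▓▓▓▓▓▓▓▓▓▓▓▓▓   ┃ordinates memory allo
▓▓▓▓▓▓▓▓▓▓▓▓▓▓▓▓▓▓▓▓   ┃                     
▓▓▓▓▓▓▓▓▓▓▓▓▓▓▓▓▓▓▓▓   ┃                     


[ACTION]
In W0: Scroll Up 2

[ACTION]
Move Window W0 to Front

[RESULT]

       ┃ TabContainer                        
───────┠─────────────────────────────────────
       ┃[outline.md]│ app.log │ report.csv   
       ┃─────────────────────────────────────
       ┃Error handling coordinates batch oper
       ┃The process implements incoming reque
░░░░░░░┃Data processing maintains database re
░░░░░░░┃Data processing monitors incoming req
░░░░░░░┃The algorithm maintains queue items a
▒▒▒▒▒▒▒┃                                     
▒▒▒▒▒▒▒┃This module validates configuration f
▒▒▒▒▒▒▒┃The architecture transforms user sess
▓▓▓▓▓▓▓┃The algorithm coordinates memory allo
▓▓▓▓▓▓▓┃                                     
▓▓▓▓▓▓▓┃                                     


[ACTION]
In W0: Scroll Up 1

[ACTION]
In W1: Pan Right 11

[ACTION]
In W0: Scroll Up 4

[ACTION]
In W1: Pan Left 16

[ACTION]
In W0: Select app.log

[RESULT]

       ┃ TabContainer                        
───────┠─────────────────────────────────────
       ┃ outline.md │[app.log]│ report.csv   
       ┃─────────────────────────────────────
       ┃2024-01-15 00:00:05.161 [INFO] cache.
       ┃2024-01-15 00:00:07.743 [DEBUG] queue
░░░░░░░┃2024-01-15 00:00:08.797 [INFO] auth.j
░░░░░░░┃2024-01-15 00:00:13.850 [INFO] api.ha
░░░░░░░┃2024-01-15 00:00:16.738 [DEBUG] api.h
▒▒▒▒▒▒▒┃2024-01-15 00:00:17.020 [ERROR] queue
▒▒▒▒▒▒▒┃2024-01-15 00:00:18.122 [ERROR] auth.
▒▒▒▒▒▒▒┃2024-01-15 00:00:21.087 [DEBUG] api.h
▓▓▓▓▓▓▓┃                                     
▓▓▓▓▓▓▓┃                                     
▓▓▓▓▓▓▓┃                                     


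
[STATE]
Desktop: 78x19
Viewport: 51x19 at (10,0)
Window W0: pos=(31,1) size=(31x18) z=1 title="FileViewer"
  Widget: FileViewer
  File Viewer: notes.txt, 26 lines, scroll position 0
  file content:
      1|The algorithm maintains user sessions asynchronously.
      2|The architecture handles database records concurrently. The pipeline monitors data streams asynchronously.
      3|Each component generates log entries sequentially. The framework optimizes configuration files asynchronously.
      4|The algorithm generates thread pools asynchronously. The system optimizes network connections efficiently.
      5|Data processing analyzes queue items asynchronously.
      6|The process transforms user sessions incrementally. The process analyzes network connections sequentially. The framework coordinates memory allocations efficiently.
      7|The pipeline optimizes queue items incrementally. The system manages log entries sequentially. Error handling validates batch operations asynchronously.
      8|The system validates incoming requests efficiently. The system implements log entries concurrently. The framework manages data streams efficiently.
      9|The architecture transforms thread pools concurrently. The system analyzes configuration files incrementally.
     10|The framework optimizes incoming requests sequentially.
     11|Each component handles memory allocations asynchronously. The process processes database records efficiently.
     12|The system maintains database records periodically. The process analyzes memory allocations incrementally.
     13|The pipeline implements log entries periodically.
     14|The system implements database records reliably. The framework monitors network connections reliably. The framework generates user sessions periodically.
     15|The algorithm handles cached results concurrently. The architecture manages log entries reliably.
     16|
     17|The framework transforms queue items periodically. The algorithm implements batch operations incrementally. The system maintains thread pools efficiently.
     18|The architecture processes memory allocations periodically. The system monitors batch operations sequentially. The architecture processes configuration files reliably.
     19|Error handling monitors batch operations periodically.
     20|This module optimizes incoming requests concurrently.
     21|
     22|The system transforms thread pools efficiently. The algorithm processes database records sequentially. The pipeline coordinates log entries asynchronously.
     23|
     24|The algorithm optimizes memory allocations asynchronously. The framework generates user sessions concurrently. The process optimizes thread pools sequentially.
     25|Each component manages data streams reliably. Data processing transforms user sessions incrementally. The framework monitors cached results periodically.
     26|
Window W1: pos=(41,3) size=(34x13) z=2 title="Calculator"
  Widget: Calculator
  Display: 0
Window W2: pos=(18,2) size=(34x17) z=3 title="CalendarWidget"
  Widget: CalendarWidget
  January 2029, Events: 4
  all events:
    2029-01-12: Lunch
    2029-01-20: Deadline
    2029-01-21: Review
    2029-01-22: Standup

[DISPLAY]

                                                   
                     ┏━━━━━━━━━━━━━━━━━━━━━━━━━━━━━
        ┏━━━━━━━━━━━━━━━━━━━━━━━━━━━━━━━━┓         
        ┃ CalendarWidget                 ┃━━━━━━━━━
        ┠────────────────────────────────┨r        
        ┃          January 2029          ┃─────────
        ┃Mo Tu We Th Fr Sa Su            ┃         
        ┃ 1  2  3  4  5  6  7            ┃──┬───┐  
        ┃ 8  9 10 11 12* 13 14           ┃9 │ ÷ │  
        ┃15 16 17 18 19 20* 21*          ┃──┼───┤  
        ┃22* 23 24 25 26 27 28           ┃6 │ × │  
        ┃29 30 31                        ┃──┼───┤  
        ┃                                ┃3 │ - │  
        ┃                                ┃──┼───┤  
        ┃                                ┃= │ + │  
        ┃                                ┃━━━━━━━━━
        ┃                                ┃nts log ░
        ┃                                ┃s databa▼
        ┗━━━━━━━━━━━━━━━━━━━━━━━━━━━━━━━━┛━━━━━━━━━


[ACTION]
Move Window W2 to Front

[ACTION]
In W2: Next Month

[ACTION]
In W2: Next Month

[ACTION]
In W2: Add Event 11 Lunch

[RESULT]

                                                   
                     ┏━━━━━━━━━━━━━━━━━━━━━━━━━━━━━
        ┏━━━━━━━━━━━━━━━━━━━━━━━━━━━━━━━━┓         
        ┃ CalendarWidget                 ┃━━━━━━━━━
        ┠────────────────────────────────┨r        
        ┃           March 2029           ┃─────────
        ┃Mo Tu We Th Fr Sa Su            ┃         
        ┃          1  2  3  4            ┃──┬───┐  
        ┃ 5  6  7  8  9 10 11*           ┃9 │ ÷ │  
        ┃12 13 14 15 16 17 18            ┃──┼───┤  
        ┃19 20 21 22 23 24 25            ┃6 │ × │  
        ┃26 27 28 29 30 31               ┃──┼───┤  
        ┃                                ┃3 │ - │  
        ┃                                ┃──┼───┤  
        ┃                                ┃= │ + │  
        ┃                                ┃━━━━━━━━━
        ┃                                ┃nts log ░
        ┃                                ┃s databa▼
        ┗━━━━━━━━━━━━━━━━━━━━━━━━━━━━━━━━┛━━━━━━━━━


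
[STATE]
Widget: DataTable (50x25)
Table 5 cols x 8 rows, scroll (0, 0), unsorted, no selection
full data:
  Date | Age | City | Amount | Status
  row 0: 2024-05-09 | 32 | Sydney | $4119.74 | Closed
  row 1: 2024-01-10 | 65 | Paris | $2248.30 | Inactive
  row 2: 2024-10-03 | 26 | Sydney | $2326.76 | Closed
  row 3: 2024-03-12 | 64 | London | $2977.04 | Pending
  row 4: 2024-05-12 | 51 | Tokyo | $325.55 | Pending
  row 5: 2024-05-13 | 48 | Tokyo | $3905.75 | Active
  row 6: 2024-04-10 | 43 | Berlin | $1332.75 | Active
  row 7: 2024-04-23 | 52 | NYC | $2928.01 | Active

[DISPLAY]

Date      │Age│City  │Amount  │Status             
──────────┼───┼──────┼────────┼────────           
2024-05-09│32 │Sydney│$4119.74│Closed             
2024-01-10│65 │Paris │$2248.30│Inactive           
2024-10-03│26 │Sydney│$2326.76│Closed             
2024-03-12│64 │London│$2977.04│Pending            
2024-05-12│51 │Tokyo │$325.55 │Pending            
2024-05-13│48 │Tokyo │$3905.75│Active             
2024-04-10│43 │Berlin│$1332.75│Active             
2024-04-23│52 │NYC   │$2928.01│Active             
                                                  
                                                  
                                                  
                                                  
                                                  
                                                  
                                                  
                                                  
                                                  
                                                  
                                                  
                                                  
                                                  
                                                  
                                                  


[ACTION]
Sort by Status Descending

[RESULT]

Date      │Age│City  │Amount  │Status ▼           
──────────┼───┼──────┼────────┼────────           
2024-03-12│64 │London│$2977.04│Pending            
2024-05-12│51 │Tokyo │$325.55 │Pending            
2024-01-10│65 │Paris │$2248.30│Inactive           
2024-05-09│32 │Sydney│$4119.74│Closed             
2024-10-03│26 │Sydney│$2326.76│Closed             
2024-05-13│48 │Tokyo │$3905.75│Active             
2024-04-10│43 │Berlin│$1332.75│Active             
2024-04-23│52 │NYC   │$2928.01│Active             
                                                  
                                                  
                                                  
                                                  
                                                  
                                                  
                                                  
                                                  
                                                  
                                                  
                                                  
                                                  
                                                  
                                                  
                                                  


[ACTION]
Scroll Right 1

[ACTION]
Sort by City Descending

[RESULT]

Date      │Age│City ▼│Amount  │Status             
──────────┼───┼──────┼────────┼────────           
2024-05-12│51 │Tokyo │$325.55 │Pending            
2024-05-13│48 │Tokyo │$3905.75│Active             
2024-05-09│32 │Sydney│$4119.74│Closed             
2024-10-03│26 │Sydney│$2326.76│Closed             
2024-01-10│65 │Paris │$2248.30│Inactive           
2024-04-23│52 │NYC   │$2928.01│Active             
2024-03-12│64 │London│$2977.04│Pending            
2024-04-10│43 │Berlin│$1332.75│Active             
                                                  
                                                  
                                                  
                                                  
                                                  
                                                  
                                                  
                                                  
                                                  
                                                  
                                                  
                                                  
                                                  
                                                  
                                                  


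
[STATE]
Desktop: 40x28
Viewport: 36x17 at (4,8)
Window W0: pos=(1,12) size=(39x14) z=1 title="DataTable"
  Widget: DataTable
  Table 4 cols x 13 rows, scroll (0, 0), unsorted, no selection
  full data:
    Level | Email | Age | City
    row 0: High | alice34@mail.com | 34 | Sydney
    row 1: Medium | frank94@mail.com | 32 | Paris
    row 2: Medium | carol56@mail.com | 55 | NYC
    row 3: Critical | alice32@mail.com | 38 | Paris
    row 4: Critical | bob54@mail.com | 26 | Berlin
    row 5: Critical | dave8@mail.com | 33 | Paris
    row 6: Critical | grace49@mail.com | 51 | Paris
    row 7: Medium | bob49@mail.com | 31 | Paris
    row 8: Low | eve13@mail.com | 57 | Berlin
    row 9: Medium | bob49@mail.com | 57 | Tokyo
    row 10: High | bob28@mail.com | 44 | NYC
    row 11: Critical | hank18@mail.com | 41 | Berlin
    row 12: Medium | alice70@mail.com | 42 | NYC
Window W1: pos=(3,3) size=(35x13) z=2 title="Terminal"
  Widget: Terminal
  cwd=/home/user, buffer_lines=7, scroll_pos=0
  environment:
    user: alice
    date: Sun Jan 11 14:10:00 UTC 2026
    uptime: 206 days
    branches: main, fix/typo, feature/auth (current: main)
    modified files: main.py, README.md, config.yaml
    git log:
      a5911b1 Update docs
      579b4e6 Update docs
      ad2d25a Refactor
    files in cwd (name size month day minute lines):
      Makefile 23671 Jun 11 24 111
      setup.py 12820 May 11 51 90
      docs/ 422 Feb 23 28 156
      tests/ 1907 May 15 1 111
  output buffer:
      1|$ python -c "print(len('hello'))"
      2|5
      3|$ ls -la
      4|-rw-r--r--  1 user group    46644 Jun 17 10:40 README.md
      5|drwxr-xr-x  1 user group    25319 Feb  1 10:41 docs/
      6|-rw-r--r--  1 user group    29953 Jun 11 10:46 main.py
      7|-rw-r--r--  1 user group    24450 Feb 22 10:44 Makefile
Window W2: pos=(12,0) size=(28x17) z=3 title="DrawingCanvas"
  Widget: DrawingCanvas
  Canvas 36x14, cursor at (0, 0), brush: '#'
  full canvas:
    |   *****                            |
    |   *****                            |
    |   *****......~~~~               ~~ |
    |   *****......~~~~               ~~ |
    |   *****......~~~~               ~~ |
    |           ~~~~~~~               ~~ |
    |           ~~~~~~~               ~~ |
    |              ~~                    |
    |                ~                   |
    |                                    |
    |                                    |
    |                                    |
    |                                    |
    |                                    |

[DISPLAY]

$ ls -la┃           ~~~~~~~        ┃
-rw-r--r┃           ~~~~~~~        ┃
drwxr-xr┃              ~~          ┃
-rw-r--r┃                ~         ┃
-rw-r--r┃                          ┃
$ █     ┃                          ┃
        ┃                          ┃
━━━━━━━━┃                          ┃
──────┼─┗━━━━━━━━━━━━━━━━━━━━━━━━━━┛
gh    │alice34@mail.com│34 │Sydney ┃
dium  │frank94@mail.com│32 │Paris  ┃
dium  │carol56@mail.com│55 │NYC    ┃
itical│alice32@mail.com│38 │Paris  ┃
itical│bob54@mail.com  │26 │Berlin ┃
itical│dave8@mail.com  │33 │Paris  ┃
itical│grace49@mail.com│51 │Paris  ┃
dium  │bob49@mail.com  │31 │Paris  ┃


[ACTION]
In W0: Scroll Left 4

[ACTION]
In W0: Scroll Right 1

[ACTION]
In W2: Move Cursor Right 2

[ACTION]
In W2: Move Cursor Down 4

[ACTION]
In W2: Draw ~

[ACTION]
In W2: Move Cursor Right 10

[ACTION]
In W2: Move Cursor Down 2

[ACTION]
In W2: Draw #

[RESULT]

$ ls -la┃           ~~~~~~~        ┃
-rw-r--r┃           ~#~~~~~        ┃
drwxr-xr┃              ~~          ┃
-rw-r--r┃                ~         ┃
-rw-r--r┃                          ┃
$ █     ┃                          ┃
        ┃                          ┃
━━━━━━━━┃                          ┃
──────┼─┗━━━━━━━━━━━━━━━━━━━━━━━━━━┛
gh    │alice34@mail.com│34 │Sydney ┃
dium  │frank94@mail.com│32 │Paris  ┃
dium  │carol56@mail.com│55 │NYC    ┃
itical│alice32@mail.com│38 │Paris  ┃
itical│bob54@mail.com  │26 │Berlin ┃
itical│dave8@mail.com  │33 │Paris  ┃
itical│grace49@mail.com│51 │Paris  ┃
dium  │bob49@mail.com  │31 │Paris  ┃
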